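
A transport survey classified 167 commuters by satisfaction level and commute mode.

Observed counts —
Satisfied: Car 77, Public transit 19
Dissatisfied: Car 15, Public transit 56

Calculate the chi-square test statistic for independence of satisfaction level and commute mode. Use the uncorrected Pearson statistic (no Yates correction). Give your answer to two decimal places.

57.58

Row totals: 96, 71. Column totals: 92, 75. Grand total N = 167.
Expected counts (row total × column total / N):
  Satisfied, Car: 96×92/167 = 52.8862
  Satisfied, Public transit: 96×75/167 = 43.1138
  Dissatisfied, Car: 71×92/167 = 39.1138
  Dissatisfied, Public transit: 71×75/167 = 31.8862
Contributions (O − E)²/E:
  (77 − 52.8862)²/52.8862 = 10.9948
  (19 − 43.1138)²/43.1138 = 13.4870
  (15 − 39.1138)²/39.1138 = 14.8662
  (56 − 31.8862)²/31.8862 = 18.2360
χ² = 10.9948 + 13.4870 + 14.8662 + 18.2360 = 57.58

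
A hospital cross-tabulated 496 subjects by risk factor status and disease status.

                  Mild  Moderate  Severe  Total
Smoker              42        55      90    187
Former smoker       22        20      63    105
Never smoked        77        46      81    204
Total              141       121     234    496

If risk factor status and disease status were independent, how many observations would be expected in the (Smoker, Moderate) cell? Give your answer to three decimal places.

45.619

Row total (Smoker) = 187; column total (Moderate) = 121; grand total N = 496.
Expected count = (row total × column total) / N = 187 × 121 / 496 = 45.619.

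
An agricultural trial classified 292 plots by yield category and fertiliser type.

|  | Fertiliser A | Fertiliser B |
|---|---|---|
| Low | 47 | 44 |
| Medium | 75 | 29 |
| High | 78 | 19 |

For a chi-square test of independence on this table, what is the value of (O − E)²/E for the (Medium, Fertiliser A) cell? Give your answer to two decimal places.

Row total (Medium) = 104; column total (Fertiliser A) = 200; N = 292.
Expected count E = 104 × 200 / 292 = 71.233.
Contribution = (O − E)²/E = (75 − 71.233)² / 71.233 = 0.20.

0.20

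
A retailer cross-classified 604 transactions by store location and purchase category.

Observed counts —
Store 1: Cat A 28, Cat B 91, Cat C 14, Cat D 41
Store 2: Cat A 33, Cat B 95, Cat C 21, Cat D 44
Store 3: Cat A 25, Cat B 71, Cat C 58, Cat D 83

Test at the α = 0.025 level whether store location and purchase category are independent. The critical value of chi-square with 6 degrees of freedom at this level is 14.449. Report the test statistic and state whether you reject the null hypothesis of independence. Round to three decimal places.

47.176; reject H₀

Row totals: 174, 193, 237. Column totals: 86, 257, 93, 168. Grand total N = 604.
Expected counts (row total × column total / N):
  Store 1, Cat A: 174×86/604 = 24.7748
  Store 1, Cat B: 174×257/604 = 74.0364
  Store 1, Cat C: 174×93/604 = 26.7914
  Store 1, Cat D: 174×168/604 = 48.3974
  Store 2, Cat A: 193×86/604 = 27.4801
  Store 2, Cat B: 193×257/604 = 82.1209
  Store 2, Cat C: 193×93/604 = 29.7169
  Store 2, Cat D: 193×168/604 = 53.6821
  Store 3, Cat A: 237×86/604 = 33.7450
  Store 3, Cat B: 237×257/604 = 100.8427
  Store 3, Cat C: 237×93/604 = 36.4917
  Store 3, Cat D: 237×168/604 = 65.9205
Contributions (O − E)²/E:
  (28 − 24.7748)²/24.7748 = 0.4199
  (91 − 74.0364)²/74.0364 = 3.8868
  (14 − 26.7914)²/26.7914 = 6.1072
  (41 − 48.3974)²/48.3974 = 1.1307
  (33 − 27.4801)²/27.4801 = 1.1088
  (95 − 82.1209)²/82.1209 = 2.0198
  (21 − 29.7169)²/29.7169 = 2.5569
  (44 − 53.6821)²/53.6821 = 1.7463
  (25 − 33.7450)²/33.7450 = 2.2663
  (71 − 100.8427)²/100.8427 = 8.8314
  (58 − 36.4917)²/36.4917 = 12.6770
  (83 − 65.9205)²/65.9205 = 4.4252
χ² = 0.4199 + 3.8868 + 6.1072 + 1.1307 + 1.1088 + 2.0198 + 2.5569 + 1.7463 + 2.2663 + 8.8314 + 12.6770 + 4.4252 = 47.176
df = (3−1)(4−1) = 6. Since 47.176 > 14.449, reject the null hypothesis of independence at α = 0.025.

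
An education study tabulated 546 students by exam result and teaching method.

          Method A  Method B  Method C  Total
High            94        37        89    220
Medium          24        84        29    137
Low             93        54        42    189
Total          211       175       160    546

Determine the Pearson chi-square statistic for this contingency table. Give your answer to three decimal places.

Grand total N = 546.
Expected counts (row total × column total / N):
  High, Method A: 220×211/546 = 85.01832
  High, Method B: 220×175/546 = 70.51282
  High, Method C: 220×160/546 = 64.46886
  Medium, Method A: 137×211/546 = 52.94322
  Medium, Method B: 137×175/546 = 43.91026
  Medium, Method C: 137×160/546 = 40.14652
  Low, Method A: 189×211/546 = 73.03846
  Low, Method B: 189×175/546 = 60.57692
  Low, Method C: 189×160/546 = 55.38462
Contributions (O − E)²/E:
  (94 − 85.01832)²/85.01832 = 0.9489
  (37 − 70.51282)²/70.51282 = 15.9277
  (89 − 64.46886)²/64.46886 = 9.3344
  (24 − 52.94322)²/52.94322 = 15.8228
  (84 − 43.91026)²/43.91026 = 36.6016
  (29 − 40.14652)²/40.14652 = 3.0948
  (93 − 73.03846)²/73.03846 = 5.4555
  (54 − 60.57692)²/60.57692 = 0.7141
  (42 − 55.38462)²/55.38462 = 3.2346
χ² = 0.9489 + 15.9277 + 9.3344 + 15.8228 + 36.6016 + 3.0948 + 5.4555 + 0.7141 + 3.2346 = 91.134

91.134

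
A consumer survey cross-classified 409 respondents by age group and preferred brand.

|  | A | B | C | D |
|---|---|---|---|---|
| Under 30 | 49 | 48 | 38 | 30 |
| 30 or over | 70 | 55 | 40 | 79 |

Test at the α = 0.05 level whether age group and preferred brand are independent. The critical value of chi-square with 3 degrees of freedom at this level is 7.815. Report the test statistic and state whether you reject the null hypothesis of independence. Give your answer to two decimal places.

11.43; reject H₀

Row totals: 165, 244. Column totals: 119, 103, 78, 109. Grand total N = 409.
Expected counts (row total × column total / N):
  Under 30, A: 165×119/409 = 48.007
  Under 30, B: 165×103/409 = 41.553
  Under 30, C: 165×78/409 = 31.467
  Under 30, D: 165×109/409 = 43.973
  30 or over, A: 244×119/409 = 70.993
  30 or over, B: 244×103/409 = 61.447
  30 or over, C: 244×78/409 = 46.533
  30 or over, D: 244×109/409 = 65.027
Contributions (O − E)²/E:
  (49 − 48.007)²/48.007 = 0.0205
  (48 − 41.553)²/41.553 = 1.0003
  (38 − 31.467)²/31.467 = 1.3563
  (30 − 43.973)²/43.973 = 4.4401
  (70 − 70.993)²/70.993 = 0.0139
  (55 − 61.447)²/61.447 = 0.6764
  (40 − 46.533)²/46.533 = 0.9172
  (79 − 65.027)²/65.027 = 3.0025
χ² = 0.0205 + 1.0003 + 1.3563 + 4.4401 + 0.0139 + 0.6764 + 0.9172 + 3.0025 = 11.43
df = (2−1)(4−1) = 3. Since 11.43 > 7.815, reject the null hypothesis of independence at α = 0.05.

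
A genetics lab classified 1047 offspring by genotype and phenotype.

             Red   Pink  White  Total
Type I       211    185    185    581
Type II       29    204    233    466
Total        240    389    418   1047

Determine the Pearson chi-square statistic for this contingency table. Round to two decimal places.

133.44

Grand total N = 1047.
Expected counts (row total × column total / N):
  Type I, Red: 581×240/1047 = 133.1805
  Type I, Pink: 581×389/1047 = 215.8634
  Type I, White: 581×418/1047 = 231.9561
  Type II, Red: 466×240/1047 = 106.8195
  Type II, Pink: 466×389/1047 = 173.1366
  Type II, White: 466×418/1047 = 186.0439
Contributions (O − E)²/E:
  (211 − 133.1805)²/133.1805 = 45.4712
  (185 − 215.8634)²/215.8634 = 4.4127
  (185 − 231.9561)²/231.9561 = 9.5056
  (29 − 106.8195)²/106.8195 = 56.6926
  (204 − 173.1366)²/173.1366 = 5.5017
  (233 − 186.0439)²/186.0439 = 11.8514
χ² = 45.4712 + 4.4127 + 9.5056 + 56.6926 + 5.5017 + 11.8514 = 133.44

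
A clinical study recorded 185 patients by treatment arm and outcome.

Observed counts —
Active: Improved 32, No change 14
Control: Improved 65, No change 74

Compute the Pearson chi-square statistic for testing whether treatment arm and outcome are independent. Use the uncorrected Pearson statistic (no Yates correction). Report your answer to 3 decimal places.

Row totals: 46, 139. Column totals: 97, 88. Grand total N = 185.
Expected counts (row total × column total / N):
  Active, Improved: 46×97/185 = 24.1189
  Active, No change: 46×88/185 = 21.8811
  Control, Improved: 139×97/185 = 72.8811
  Control, No change: 139×88/185 = 66.1189
Contributions (O − E)²/E:
  (32 − 24.1189)²/24.1189 = 2.5752
  (14 − 21.8811)²/21.8811 = 2.8386
  (65 − 72.8811)²/72.8811 = 0.8522
  (74 − 66.1189)²/66.1189 = 0.9394
χ² = 2.5752 + 2.8386 + 0.8522 + 0.9394 = 7.205

7.205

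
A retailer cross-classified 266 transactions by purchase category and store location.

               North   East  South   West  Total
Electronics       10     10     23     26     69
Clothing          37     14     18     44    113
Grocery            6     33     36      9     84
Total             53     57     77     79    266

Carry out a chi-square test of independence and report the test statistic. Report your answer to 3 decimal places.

Grand total N = 266.
Expected counts (row total × column total / N):
  Electronics, North: 69×53/266 = 13.7481
  Electronics, East: 69×57/266 = 14.7857
  Electronics, South: 69×77/266 = 19.9737
  Electronics, West: 69×79/266 = 20.4925
  Clothing, North: 113×53/266 = 22.5150
  Clothing, East: 113×57/266 = 24.2143
  Clothing, South: 113×77/266 = 32.7105
  Clothing, West: 113×79/266 = 33.5602
  Grocery, North: 84×53/266 = 16.7368
  Grocery, East: 84×57/266 = 18.0000
  Grocery, South: 84×77/266 = 24.3158
  Grocery, West: 84×79/266 = 24.9474
Contributions (O − E)²/E:
  (10 − 13.7481)²/13.7481 = 1.0218
  (10 − 14.7857)²/14.7857 = 1.5490
  (23 − 19.9737)²/19.9737 = 0.4585
  (26 − 20.4925)²/20.4925 = 1.4802
  (37 − 22.5150)²/22.5150 = 9.3189
  (14 − 24.2143)²/24.2143 = 4.3087
  (18 − 32.7105)²/32.7105 = 6.6156
  (44 − 33.5602)²/33.5602 = 3.2476
  (6 − 16.7368)²/16.7368 = 6.8877
  (33 − 18.0000)²/18.0000 = 12.5000
  (36 − 24.3158)²/24.3158 = 5.6145
  (9 − 24.9474)²/24.9474 = 10.1942
χ² = 1.0218 + 1.5490 + 0.4585 + 1.4802 + 9.3189 + 4.3087 + 6.6156 + 3.2476 + 6.8877 + 12.5000 + 5.6145 + 10.1942 = 63.197

63.197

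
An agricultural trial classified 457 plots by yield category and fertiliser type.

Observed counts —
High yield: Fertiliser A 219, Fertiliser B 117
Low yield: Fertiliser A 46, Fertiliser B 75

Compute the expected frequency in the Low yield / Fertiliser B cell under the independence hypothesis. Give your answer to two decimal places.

Row total (Low yield) = 121; column total (Fertiliser B) = 192; grand total N = 457.
Expected count = (row total × column total) / N = 121 × 192 / 457 = 50.84.

50.84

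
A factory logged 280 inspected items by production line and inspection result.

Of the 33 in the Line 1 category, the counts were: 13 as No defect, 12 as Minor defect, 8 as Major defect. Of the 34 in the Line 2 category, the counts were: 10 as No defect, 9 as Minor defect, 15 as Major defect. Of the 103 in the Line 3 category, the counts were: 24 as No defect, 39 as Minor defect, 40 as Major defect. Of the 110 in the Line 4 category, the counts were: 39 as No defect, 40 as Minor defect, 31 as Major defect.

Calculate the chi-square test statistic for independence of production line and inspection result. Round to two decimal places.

8.22

Row totals: 33, 34, 103, 110. Column totals: 86, 100, 94. Grand total N = 280.
Expected counts (row total × column total / N):
  Line 1, No defect: 33×86/280 = 10.136
  Line 1, Minor defect: 33×100/280 = 11.786
  Line 1, Major defect: 33×94/280 = 11.079
  Line 2, No defect: 34×86/280 = 10.443
  Line 2, Minor defect: 34×100/280 = 12.143
  Line 2, Major defect: 34×94/280 = 11.414
  Line 3, No defect: 103×86/280 = 31.636
  Line 3, Minor defect: 103×100/280 = 36.786
  Line 3, Major defect: 103×94/280 = 34.579
  Line 4, No defect: 110×86/280 = 33.786
  Line 4, Minor defect: 110×100/280 = 39.286
  Line 4, Major defect: 110×94/280 = 36.929
Contributions (O − E)²/E:
  (13 − 10.136)²/10.136 = 0.8092
  (12 − 11.786)²/11.786 = 0.0039
  (8 − 11.079)²/11.079 = 0.8557
  (10 − 10.443)²/10.443 = 0.0188
  (9 − 12.143)²/12.143 = 0.8135
  (15 − 11.414)²/11.414 = 1.1266
  (24 − 31.636)²/31.636 = 1.8431
  (39 − 36.786)²/36.786 = 0.1333
  (40 − 34.579)²/34.579 = 0.8499
  (39 − 33.786)²/33.786 = 0.8046
  (40 − 39.286)²/39.286 = 0.0130
  (31 − 36.929)²/36.929 = 0.9519
χ² = 0.8092 + 0.0039 + 0.8557 + 0.0188 + 0.8135 + 1.1266 + 1.8431 + 0.1333 + 0.8499 + 0.8046 + 0.0130 + 0.9519 = 8.22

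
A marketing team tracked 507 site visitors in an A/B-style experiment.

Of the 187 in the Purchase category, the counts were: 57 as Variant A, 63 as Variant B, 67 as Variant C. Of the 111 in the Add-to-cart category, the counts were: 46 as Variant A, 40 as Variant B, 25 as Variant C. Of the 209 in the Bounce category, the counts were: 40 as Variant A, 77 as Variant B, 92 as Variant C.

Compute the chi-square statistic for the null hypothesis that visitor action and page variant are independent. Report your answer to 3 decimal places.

Row totals: 187, 111, 209. Column totals: 143, 180, 184. Grand total N = 507.
Expected counts (row total × column total / N):
  Purchase, Variant A: 187×143/507 = 52.7436
  Purchase, Variant B: 187×180/507 = 66.3905
  Purchase, Variant C: 187×184/507 = 67.8659
  Add-to-cart, Variant A: 111×143/507 = 31.3077
  Add-to-cart, Variant B: 111×180/507 = 39.4083
  Add-to-cart, Variant C: 111×184/507 = 40.2840
  Bounce, Variant A: 209×143/507 = 58.9487
  Bounce, Variant B: 209×180/507 = 74.2012
  Bounce, Variant C: 209×184/507 = 75.8501
Contributions (O − E)²/E:
  (57 − 52.7436)²/52.7436 = 0.3435
  (63 − 66.3905)²/66.3905 = 0.1731
  (67 − 67.8659)²/67.8659 = 0.0110
  (46 − 31.3077)²/31.3077 = 6.8949
  (40 − 39.4083)²/39.4083 = 0.0089
  (25 − 40.2840)²/40.2840 = 5.7988
  (40 − 58.9487)²/58.9487 = 6.0909
  (77 − 74.2012)²/74.2012 = 0.1056
  (92 − 75.8501)²/75.8501 = 3.4386
χ² = 0.3435 + 0.1731 + 0.0110 + 6.8949 + 0.0089 + 5.7988 + 6.0909 + 0.1056 + 3.4386 = 22.865

22.865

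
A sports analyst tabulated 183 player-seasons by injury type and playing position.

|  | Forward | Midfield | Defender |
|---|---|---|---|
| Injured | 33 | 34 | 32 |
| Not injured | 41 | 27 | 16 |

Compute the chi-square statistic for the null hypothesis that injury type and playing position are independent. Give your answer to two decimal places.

Row totals: 99, 84. Column totals: 74, 61, 48. Grand total N = 183.
Expected counts (row total × column total / N):
  Injured, Forward: 99×74/183 = 40.033
  Injured, Midfield: 99×61/183 = 33.000
  Injured, Defender: 99×48/183 = 25.967
  Not injured, Forward: 84×74/183 = 33.967
  Not injured, Midfield: 84×61/183 = 28.000
  Not injured, Defender: 84×48/183 = 22.033
Contributions (O − E)²/E:
  (33 − 40.033)²/40.033 = 1.2356
  (34 − 33.000)²/33.000 = 0.0303
  (32 − 25.967)²/25.967 = 1.4017
  (41 − 33.967)²/33.967 = 1.4562
  (27 − 28.000)²/28.000 = 0.0357
  (16 − 22.033)²/22.033 = 1.6519
χ² = 1.2356 + 0.0303 + 1.4017 + 1.4562 + 0.0357 + 1.6519 = 5.81

5.81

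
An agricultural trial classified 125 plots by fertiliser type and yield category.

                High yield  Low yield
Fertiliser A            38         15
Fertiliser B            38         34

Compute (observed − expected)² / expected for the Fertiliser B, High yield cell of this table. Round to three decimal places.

Row total (Fertiliser B) = 72; column total (High yield) = 76; N = 125.
Expected count E = 72 × 76 / 125 = 43.7760.
Contribution = (O − E)²/E = (38 − 43.7760)² / 43.7760 = 0.762.

0.762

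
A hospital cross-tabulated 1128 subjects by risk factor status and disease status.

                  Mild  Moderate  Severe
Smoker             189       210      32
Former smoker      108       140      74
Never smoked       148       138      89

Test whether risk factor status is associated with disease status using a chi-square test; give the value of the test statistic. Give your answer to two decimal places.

Row totals: 431, 322, 375. Column totals: 445, 488, 195. Grand total N = 1128.
Expected counts (row total × column total / N):
  Smoker, Mild: 431×445/1128 = 170.031
  Smoker, Moderate: 431×488/1128 = 186.461
  Smoker, Severe: 431×195/1128 = 74.508
  Former smoker, Mild: 322×445/1128 = 127.030
  Former smoker, Moderate: 322×488/1128 = 139.305
  Former smoker, Severe: 322×195/1128 = 55.665
  Never smoked, Mild: 375×445/1128 = 147.939
  Never smoked, Moderate: 375×488/1128 = 162.234
  Never smoked, Severe: 375×195/1128 = 64.827
Contributions (O − E)²/E:
  (189 − 170.031)²/170.031 = 2.1162
  (210 − 186.461)²/186.461 = 2.9716
  (32 − 74.508)²/74.508 = 24.2515
  (108 − 127.030)²/127.030 = 2.8508
  (140 − 139.305)²/139.305 = 0.0035
  (74 − 55.665)²/55.665 = 6.0392
  (148 − 147.939)²/147.939 = 0.0000
  (138 − 162.234)²/162.234 = 3.6200
  (89 − 64.827)²/64.827 = 9.0137
χ² = 2.1162 + 2.9716 + 24.2515 + 2.8508 + 0.0035 + 6.0392 + 0.0000 + 3.6200 + 9.0137 = 50.87

50.87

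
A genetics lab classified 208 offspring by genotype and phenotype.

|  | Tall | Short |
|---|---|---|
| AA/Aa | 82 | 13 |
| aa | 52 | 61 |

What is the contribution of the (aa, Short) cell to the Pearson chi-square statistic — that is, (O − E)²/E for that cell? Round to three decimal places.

10.760

Row total (aa) = 113; column total (Short) = 74; N = 208.
Expected count E = 113 × 74 / 208 = 40.2019.
Contribution = (O − E)²/E = (61 − 40.2019)² / 40.2019 = 10.760.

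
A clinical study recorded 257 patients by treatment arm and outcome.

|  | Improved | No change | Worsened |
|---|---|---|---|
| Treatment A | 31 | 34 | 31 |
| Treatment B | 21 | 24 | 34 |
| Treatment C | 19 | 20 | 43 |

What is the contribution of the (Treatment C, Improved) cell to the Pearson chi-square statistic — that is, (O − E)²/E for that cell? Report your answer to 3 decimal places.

0.589

Row total (Treatment C) = 82; column total (Improved) = 71; N = 257.
Expected count E = 82 × 71 / 257 = 22.6537.
Contribution = (O − E)²/E = (19 − 22.6537)² / 22.6537 = 0.589.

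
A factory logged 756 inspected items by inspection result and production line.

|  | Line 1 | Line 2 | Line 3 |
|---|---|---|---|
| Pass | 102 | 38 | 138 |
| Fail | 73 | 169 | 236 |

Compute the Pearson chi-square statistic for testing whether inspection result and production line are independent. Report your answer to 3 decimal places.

Row totals: 278, 478. Column totals: 175, 207, 374. Grand total N = 756.
Expected counts (row total × column total / N):
  Pass, Line 1: 278×175/756 = 64.35185
  Pass, Line 2: 278×207/756 = 76.11905
  Pass, Line 3: 278×374/756 = 137.52910
  Fail, Line 1: 478×175/756 = 110.64815
  Fail, Line 2: 478×207/756 = 130.88095
  Fail, Line 3: 478×374/756 = 236.47090
Contributions (O − E)²/E:
  (102 − 64.35185)²/64.35185 = 22.0255
  (38 − 76.11905)²/76.11905 = 19.0893
  (138 − 137.52910)²/137.52910 = 0.0016
  (73 − 110.64815)²/110.64815 = 12.8098
  (169 − 130.88095)²/130.88095 = 11.1022
  (236 − 236.47090)²/236.47090 = 0.0009
χ² = 22.0255 + 19.0893 + 0.0016 + 12.8098 + 11.1022 + 0.0009 = 65.029

65.029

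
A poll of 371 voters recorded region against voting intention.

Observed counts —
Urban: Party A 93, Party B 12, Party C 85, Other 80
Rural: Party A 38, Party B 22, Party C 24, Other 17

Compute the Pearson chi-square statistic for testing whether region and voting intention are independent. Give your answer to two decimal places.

30.42

Row totals: 270, 101. Column totals: 131, 34, 109, 97. Grand total N = 371.
Expected counts (row total × column total / N):
  Urban, Party A: 270×131/371 = 95.337
  Urban, Party B: 270×34/371 = 24.744
  Urban, Party C: 270×109/371 = 79.326
  Urban, Other: 270×97/371 = 70.593
  Rural, Party A: 101×131/371 = 35.663
  Rural, Party B: 101×34/371 = 9.256
  Rural, Party C: 101×109/371 = 29.674
  Rural, Other: 101×97/371 = 26.407
Contributions (O − E)²/E:
  (93 − 95.337)²/95.337 = 0.0573
  (12 − 24.744)²/24.744 = 6.5636
  (85 − 79.326)²/79.326 = 0.4058
  (80 − 70.593)²/70.593 = 1.2535
  (38 − 35.663)²/35.663 = 0.1531
  (22 − 9.256)²/9.256 = 17.5464
  (24 − 29.674)²/29.674 = 1.0849
  (17 − 26.407)²/26.407 = 3.3511
χ² = 0.0573 + 6.5636 + 0.4058 + 1.2535 + 0.1531 + 17.5464 + 1.0849 + 3.3511 = 30.42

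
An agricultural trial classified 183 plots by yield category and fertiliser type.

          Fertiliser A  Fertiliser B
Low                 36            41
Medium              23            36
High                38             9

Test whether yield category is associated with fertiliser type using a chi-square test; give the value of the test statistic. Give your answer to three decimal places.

20.496

Row totals: 77, 59, 47. Column totals: 97, 86. Grand total N = 183.
Expected counts (row total × column total / N):
  Low, Fertiliser A: 77×97/183 = 40.81421
  Low, Fertiliser B: 77×86/183 = 36.18579
  Medium, Fertiliser A: 59×97/183 = 31.27322
  Medium, Fertiliser B: 59×86/183 = 27.72678
  High, Fertiliser A: 47×97/183 = 24.91257
  High, Fertiliser B: 47×86/183 = 22.08743
Contributions (O − E)²/E:
  (36 − 40.81421)²/40.81421 = 0.5679
  (41 − 36.18579)²/36.18579 = 0.6405
  (23 − 31.27322)²/31.27322 = 2.1887
  (36 − 27.72678)²/27.72678 = 2.4686
  (38 − 24.91257)²/24.91257 = 6.8753
  (9 − 22.08743)²/22.08743 = 7.7547
χ² = 0.5679 + 0.6405 + 2.1887 + 2.4686 + 6.8753 + 7.7547 = 20.496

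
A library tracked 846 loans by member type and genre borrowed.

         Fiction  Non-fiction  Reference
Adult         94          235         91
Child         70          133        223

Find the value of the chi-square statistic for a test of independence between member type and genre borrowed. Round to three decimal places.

Row totals: 420, 426. Column totals: 164, 368, 314. Grand total N = 846.
Expected counts (row total × column total / N):
  Adult, Fiction: 420×164/846 = 81.4184
  Adult, Non-fiction: 420×368/846 = 182.6950
  Adult, Reference: 420×314/846 = 155.8865
  Child, Fiction: 426×164/846 = 82.5816
  Child, Non-fiction: 426×368/846 = 185.3050
  Child, Reference: 426×314/846 = 158.1135
Contributions (O − E)²/E:
  (94 − 81.4184)²/81.4184 = 1.9442
  (235 − 182.6950)²/182.6950 = 14.9748
  (91 − 155.8865)²/155.8865 = 27.0085
  (70 − 82.5816)²/82.5816 = 1.9169
  (133 − 185.3050)²/185.3050 = 14.7638
  (223 − 158.1135)²/158.1135 = 26.6281
χ² = 1.9442 + 14.9748 + 27.0085 + 1.9169 + 14.7638 + 26.6281 = 87.236

87.236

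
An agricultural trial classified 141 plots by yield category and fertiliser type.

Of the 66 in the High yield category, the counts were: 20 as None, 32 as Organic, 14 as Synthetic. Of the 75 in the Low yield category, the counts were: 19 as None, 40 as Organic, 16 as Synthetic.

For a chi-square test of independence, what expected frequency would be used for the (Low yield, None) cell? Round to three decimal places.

20.745

Row total (Low yield) = 75; column total (None) = 39; grand total N = 141.
Expected count = (row total × column total) / N = 75 × 39 / 141 = 20.745.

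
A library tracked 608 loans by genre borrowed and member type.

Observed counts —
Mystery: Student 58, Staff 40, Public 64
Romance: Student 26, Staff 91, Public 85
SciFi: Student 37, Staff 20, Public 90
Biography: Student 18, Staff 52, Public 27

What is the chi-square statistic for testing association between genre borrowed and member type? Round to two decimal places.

79.49

Row totals: 162, 202, 147, 97. Column totals: 139, 203, 266. Grand total N = 608.
Expected counts (row total × column total / N):
  Mystery, Student: 162×139/608 = 37.036
  Mystery, Staff: 162×203/608 = 54.089
  Mystery, Public: 162×266/608 = 70.875
  Romance, Student: 202×139/608 = 46.181
  Romance, Staff: 202×203/608 = 67.444
  Romance, Public: 202×266/608 = 88.375
  SciFi, Student: 147×139/608 = 33.607
  SciFi, Staff: 147×203/608 = 49.081
  SciFi, Public: 147×266/608 = 64.312
  Biography, Student: 97×139/608 = 22.176
  Biography, Staff: 97×203/608 = 32.387
  Biography, Public: 97×266/608 = 42.438
Contributions (O − E)²/E:
  (58 − 37.036)²/37.036 = 11.8665
  (40 − 54.089)²/54.089 = 3.6699
  (64 − 70.875)²/70.875 = 0.6669
  (26 − 46.181)²/46.181 = 8.8191
  (91 − 67.444)²/67.444 = 8.2273
  (85 − 88.375)²/88.375 = 0.1289
  (37 − 33.607)²/33.607 = 0.3426
  (20 − 49.081)²/49.081 = 17.2308
  (90 − 64.312)²/64.312 = 10.2605
  (18 − 22.176)²/22.176 = 0.7864
  (52 − 32.387)²/32.387 = 11.8773
  (27 − 42.438)²/42.438 = 5.6160
χ² = 11.8665 + 3.6699 + 0.6669 + 8.8191 + 8.2273 + 0.1289 + 0.3426 + 17.2308 + 10.2605 + 0.7864 + 11.8773 + 5.6160 = 79.49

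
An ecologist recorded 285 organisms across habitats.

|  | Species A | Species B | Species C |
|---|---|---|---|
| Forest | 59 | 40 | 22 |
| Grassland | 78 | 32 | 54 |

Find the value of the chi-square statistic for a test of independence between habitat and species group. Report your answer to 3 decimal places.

Row totals: 121, 164. Column totals: 137, 72, 76. Grand total N = 285.
Expected counts (row total × column total / N):
  Forest, Species A: 121×137/285 = 58.1649
  Forest, Species B: 121×72/285 = 30.5684
  Forest, Species C: 121×76/285 = 32.2667
  Grassland, Species A: 164×137/285 = 78.8351
  Grassland, Species B: 164×72/285 = 41.4316
  Grassland, Species C: 164×76/285 = 43.7333
Contributions (O − E)²/E:
  (59 − 58.1649)²/58.1649 = 0.0120
  (40 − 30.5684)²/30.5684 = 2.9100
  (22 − 32.2667)²/32.2667 = 3.2667
  (78 − 78.8351)²/78.8351 = 0.0088
  (32 − 41.4316)²/41.4316 = 2.1470
  (54 − 43.7333)²/43.7333 = 2.4102
χ² = 0.0120 + 2.9100 + 3.2667 + 0.0088 + 2.1470 + 2.4102 = 10.755

10.755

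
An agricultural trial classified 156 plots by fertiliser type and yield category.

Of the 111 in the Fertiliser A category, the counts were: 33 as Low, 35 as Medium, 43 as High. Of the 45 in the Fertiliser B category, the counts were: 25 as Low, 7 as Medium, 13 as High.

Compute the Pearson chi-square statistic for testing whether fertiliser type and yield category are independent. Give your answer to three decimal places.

9.645

Row totals: 111, 45. Column totals: 58, 42, 56. Grand total N = 156.
Expected counts (row total × column total / N):
  Fertiliser A, Low: 111×58/156 = 41.2692
  Fertiliser A, Medium: 111×42/156 = 29.8846
  Fertiliser A, High: 111×56/156 = 39.8462
  Fertiliser B, Low: 45×58/156 = 16.7308
  Fertiliser B, Medium: 45×42/156 = 12.1154
  Fertiliser B, High: 45×56/156 = 16.1538
Contributions (O − E)²/E:
  (33 − 41.2692)²/41.2692 = 1.6569
  (35 − 29.8846)²/29.8846 = 0.8756
  (43 − 39.8462)²/39.8462 = 0.2496
  (25 − 16.7308)²/16.7308 = 4.0871
  (7 − 12.1154)²/12.1154 = 2.1598
  (13 − 16.1538)²/16.1538 = 0.6157
χ² = 1.6569 + 0.8756 + 0.2496 + 4.0871 + 2.1598 + 0.6157 = 9.645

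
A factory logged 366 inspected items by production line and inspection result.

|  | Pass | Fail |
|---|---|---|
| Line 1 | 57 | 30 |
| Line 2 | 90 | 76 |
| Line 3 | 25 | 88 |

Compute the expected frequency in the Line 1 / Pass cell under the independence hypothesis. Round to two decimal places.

40.89

Row total (Line 1) = 87; column total (Pass) = 172; grand total N = 366.
Expected count = (row total × column total) / N = 87 × 172 / 366 = 40.89.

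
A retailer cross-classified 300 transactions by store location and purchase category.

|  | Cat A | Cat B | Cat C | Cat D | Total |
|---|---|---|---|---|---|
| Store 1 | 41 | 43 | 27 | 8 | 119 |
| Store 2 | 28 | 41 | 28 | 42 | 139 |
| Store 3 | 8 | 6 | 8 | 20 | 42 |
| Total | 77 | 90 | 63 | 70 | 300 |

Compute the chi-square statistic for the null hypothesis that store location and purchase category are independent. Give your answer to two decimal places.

Grand total N = 300.
Expected counts (row total × column total / N):
  Store 1, Cat A: 119×77/300 = 30.543
  Store 1, Cat B: 119×90/300 = 35.700
  Store 1, Cat C: 119×63/300 = 24.990
  Store 1, Cat D: 119×70/300 = 27.767
  Store 2, Cat A: 139×77/300 = 35.677
  Store 2, Cat B: 139×90/300 = 41.700
  Store 2, Cat C: 139×63/300 = 29.190
  Store 2, Cat D: 139×70/300 = 32.433
  Store 3, Cat A: 42×77/300 = 10.780
  Store 3, Cat B: 42×90/300 = 12.600
  Store 3, Cat C: 42×63/300 = 8.820
  Store 3, Cat D: 42×70/300 = 9.800
Contributions (O − E)²/E:
  (41 − 30.543)²/30.543 = 3.5802
  (43 − 35.700)²/35.700 = 1.4927
  (27 − 24.990)²/24.990 = 0.1617
  (8 − 27.767)²/27.767 = 14.0719
  (28 − 35.677)²/35.677 = 1.6519
  (41 − 41.700)²/41.700 = 0.0118
  (28 − 29.190)²/29.190 = 0.0485
  (42 − 32.433)²/32.433 = 2.8220
  (8 − 10.780)²/10.780 = 0.7169
  (6 − 12.600)²/12.600 = 3.4571
  (8 − 8.820)²/8.820 = 0.0762
  (20 − 9.800)²/9.800 = 10.6163
χ² = 3.5802 + 1.4927 + 0.1617 + 14.0719 + 1.6519 + 0.0118 + 0.0485 + 2.8220 + 0.7169 + 3.4571 + 0.0762 + 10.6163 = 38.71

38.71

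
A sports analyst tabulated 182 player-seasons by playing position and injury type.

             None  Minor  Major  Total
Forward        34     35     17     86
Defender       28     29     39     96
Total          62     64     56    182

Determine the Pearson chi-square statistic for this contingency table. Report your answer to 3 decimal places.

Grand total N = 182.
Expected counts (row total × column total / N):
  Forward, None: 86×62/182 = 29.29670
  Forward, Minor: 86×64/182 = 30.24176
  Forward, Major: 86×56/182 = 26.46154
  Defender, None: 96×62/182 = 32.70330
  Defender, Minor: 96×64/182 = 33.75824
  Defender, Major: 96×56/182 = 29.53846
Contributions (O − E)²/E:
  (34 − 29.29670)²/29.29670 = 0.7551
  (35 − 30.24176)²/30.24176 = 0.7487
  (17 − 26.46154)²/26.46154 = 3.3831
  (28 − 32.70330)²/32.70330 = 0.6764
  (29 − 33.75824)²/33.75824 = 0.6707
  (39 − 29.53846)²/29.53846 = 3.0307
χ² = 0.7551 + 0.7487 + 3.3831 + 0.6764 + 0.6707 + 3.0307 = 9.265

9.265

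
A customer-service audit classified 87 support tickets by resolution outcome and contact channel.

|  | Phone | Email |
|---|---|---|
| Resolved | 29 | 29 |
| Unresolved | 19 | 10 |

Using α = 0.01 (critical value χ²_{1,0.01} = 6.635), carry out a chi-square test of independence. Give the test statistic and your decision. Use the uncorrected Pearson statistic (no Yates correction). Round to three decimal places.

1.882; fail to reject H₀

Row totals: 58, 29. Column totals: 48, 39. Grand total N = 87.
Expected counts (row total × column total / N):
  Resolved, Phone: 58×48/87 = 32.0000
  Resolved, Email: 58×39/87 = 26.0000
  Unresolved, Phone: 29×48/87 = 16.0000
  Unresolved, Email: 29×39/87 = 13.0000
Contributions (O − E)²/E:
  (29 − 32.0000)²/32.0000 = 0.2813
  (29 − 26.0000)²/26.0000 = 0.3462
  (19 − 16.0000)²/16.0000 = 0.5625
  (10 − 13.0000)²/13.0000 = 0.6923
χ² = 0.2813 + 0.3462 + 0.5625 + 0.6923 = 1.882
df = (2−1)(2−1) = 1. Since 1.882 < 6.635, fail to reject the null hypothesis of independence at α = 0.01.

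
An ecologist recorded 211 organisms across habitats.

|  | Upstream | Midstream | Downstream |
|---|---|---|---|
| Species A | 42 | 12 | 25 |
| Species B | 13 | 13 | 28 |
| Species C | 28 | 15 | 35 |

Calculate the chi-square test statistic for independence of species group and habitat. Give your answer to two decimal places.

Row totals: 79, 54, 78. Column totals: 83, 40, 88. Grand total N = 211.
Expected counts (row total × column total / N):
  Species A, Upstream: 79×83/211 = 31.076
  Species A, Midstream: 79×40/211 = 14.976
  Species A, Downstream: 79×88/211 = 32.948
  Species B, Upstream: 54×83/211 = 21.242
  Species B, Midstream: 54×40/211 = 10.237
  Species B, Downstream: 54×88/211 = 22.521
  Species C, Upstream: 78×83/211 = 30.682
  Species C, Midstream: 78×40/211 = 14.787
  Species C, Downstream: 78×88/211 = 32.531
Contributions (O − E)²/E:
  (42 − 31.076)²/31.076 = 3.8401
  (12 − 14.976)²/14.976 = 0.5914
  (25 − 32.948)²/32.948 = 1.9173
  (13 − 21.242)²/21.242 = 3.1979
  (13 − 10.237)²/10.237 = 0.7457
  (28 − 22.521)²/22.521 = 1.3330
  (28 − 30.682)²/30.682 = 0.2344
  (15 − 14.787)²/14.787 = 0.0031
  (35 − 32.531)²/32.531 = 0.1874
χ² = 3.8401 + 0.5914 + 1.9173 + 3.1979 + 0.7457 + 1.3330 + 0.2344 + 0.0031 + 0.1874 = 12.05

12.05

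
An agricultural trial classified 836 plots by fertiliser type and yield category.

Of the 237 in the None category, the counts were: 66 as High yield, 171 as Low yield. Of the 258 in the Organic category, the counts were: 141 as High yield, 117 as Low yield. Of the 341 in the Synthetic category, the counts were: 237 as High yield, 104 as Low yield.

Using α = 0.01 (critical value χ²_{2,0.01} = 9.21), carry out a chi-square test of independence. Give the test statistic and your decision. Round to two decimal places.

97.77; reject H₀

Row totals: 237, 258, 341. Column totals: 444, 392. Grand total N = 836.
Expected counts (row total × column total / N):
  None, High yield: 237×444/836 = 125.871
  None, Low yield: 237×392/836 = 111.129
  Organic, High yield: 258×444/836 = 137.024
  Organic, Low yield: 258×392/836 = 120.976
  Synthetic, High yield: 341×444/836 = 181.105
  Synthetic, Low yield: 341×392/836 = 159.895
Contributions (O − E)²/E:
  (66 − 125.871)²/125.871 = 28.4779
  (171 − 111.129)²/111.129 = 32.2556
  (141 − 137.024)²/137.024 = 0.1154
  (117 − 120.976)²/120.976 = 0.1307
  (237 − 181.105)²/181.105 = 17.2510
  (104 − 159.895)²/159.895 = 19.5394
χ² = 28.4779 + 32.2556 + 0.1154 + 0.1307 + 17.2510 + 19.5394 = 97.77
df = (3−1)(2−1) = 2. Since 97.77 > 9.21, reject the null hypothesis of independence at α = 0.01.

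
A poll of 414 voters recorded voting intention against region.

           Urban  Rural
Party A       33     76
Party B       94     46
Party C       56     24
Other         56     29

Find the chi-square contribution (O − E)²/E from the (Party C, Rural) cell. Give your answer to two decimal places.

Row total (Party C) = 80; column total (Rural) = 175; N = 414.
Expected count E = 80 × 175 / 414 = 33.816.
Contribution = (O − E)²/E = (24 − 33.816)² / 33.816 = 2.85.

2.85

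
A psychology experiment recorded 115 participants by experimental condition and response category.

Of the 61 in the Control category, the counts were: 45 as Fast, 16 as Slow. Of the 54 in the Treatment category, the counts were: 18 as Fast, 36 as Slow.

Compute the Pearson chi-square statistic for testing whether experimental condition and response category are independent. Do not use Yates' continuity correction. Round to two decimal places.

18.91

Row totals: 61, 54. Column totals: 63, 52. Grand total N = 115.
Expected counts (row total × column total / N):
  Control, Fast: 61×63/115 = 33.4174
  Control, Slow: 61×52/115 = 27.5826
  Treatment, Fast: 54×63/115 = 29.5826
  Treatment, Slow: 54×52/115 = 24.4174
Contributions (O − E)²/E:
  (45 − 33.4174)²/33.4174 = 4.0146
  (16 − 27.5826)²/27.5826 = 4.8638
  (18 − 29.5826)²/29.5826 = 4.5350
  (36 − 24.4174)²/24.4174 = 5.4943
χ² = 4.0146 + 4.8638 + 4.5350 + 5.4943 = 18.91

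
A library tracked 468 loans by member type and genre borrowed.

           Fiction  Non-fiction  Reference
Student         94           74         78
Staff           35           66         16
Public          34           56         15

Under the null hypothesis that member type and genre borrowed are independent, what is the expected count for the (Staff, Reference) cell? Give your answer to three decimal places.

Row total (Staff) = 117; column total (Reference) = 109; grand total N = 468.
Expected count = (row total × column total) / N = 117 × 109 / 468 = 27.250.

27.250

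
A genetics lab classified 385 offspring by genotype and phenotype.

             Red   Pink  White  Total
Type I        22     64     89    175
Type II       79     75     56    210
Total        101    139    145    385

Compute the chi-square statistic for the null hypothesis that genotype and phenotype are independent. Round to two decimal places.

37.68

Grand total N = 385.
Expected counts (row total × column total / N):
  Type I, Red: 175×101/385 = 45.909
  Type I, Pink: 175×139/385 = 63.182
  Type I, White: 175×145/385 = 65.909
  Type II, Red: 210×101/385 = 55.091
  Type II, Pink: 210×139/385 = 75.818
  Type II, White: 210×145/385 = 79.091
Contributions (O − E)²/E:
  (22 − 45.909)²/45.909 = 12.4516
  (64 − 63.182)²/63.182 = 0.0106
  (89 − 65.909)²/65.909 = 8.0899
  (79 − 55.091)²/55.091 = 10.3763
  (75 − 75.818)²/75.818 = 0.0088
  (56 − 79.091)²/79.091 = 6.7415
χ² = 12.4516 + 0.0106 + 8.0899 + 10.3763 + 0.0088 + 6.7415 = 37.68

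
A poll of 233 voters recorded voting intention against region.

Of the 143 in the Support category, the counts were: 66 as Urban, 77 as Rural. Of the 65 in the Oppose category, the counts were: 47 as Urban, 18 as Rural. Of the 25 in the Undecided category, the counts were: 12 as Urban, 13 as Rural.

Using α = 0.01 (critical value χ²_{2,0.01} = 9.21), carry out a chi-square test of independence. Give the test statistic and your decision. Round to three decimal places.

Row totals: 143, 65, 25. Column totals: 125, 108. Grand total N = 233.
Expected counts (row total × column total / N):
  Support, Urban: 143×125/233 = 76.7167
  Support, Rural: 143×108/233 = 66.2833
  Oppose, Urban: 65×125/233 = 34.8712
  Oppose, Rural: 65×108/233 = 30.1288
  Undecided, Urban: 25×125/233 = 13.4120
  Undecided, Rural: 25×108/233 = 11.5880
Contributions (O − E)²/E:
  (66 − 76.7167)²/76.7167 = 1.4970
  (77 − 66.2833)²/66.2833 = 1.7327
  (47 − 34.8712)²/34.8712 = 4.2186
  (18 − 30.1288)²/30.1288 = 4.8826
  (12 − 13.4120)²/13.4120 = 0.1487
  (13 − 11.5880)²/11.5880 = 0.1721
χ² = 1.4970 + 1.7327 + 4.2186 + 4.8826 + 0.1487 + 0.1721 = 12.652
df = (3−1)(2−1) = 2. Since 12.652 > 9.21, reject the null hypothesis of independence at α = 0.01.

12.652; reject H₀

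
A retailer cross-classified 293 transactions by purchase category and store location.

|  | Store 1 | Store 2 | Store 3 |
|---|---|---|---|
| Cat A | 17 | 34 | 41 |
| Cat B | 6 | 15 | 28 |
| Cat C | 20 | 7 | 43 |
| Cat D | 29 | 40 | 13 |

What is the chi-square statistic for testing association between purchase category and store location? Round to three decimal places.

Row totals: 92, 49, 70, 82. Column totals: 72, 96, 125. Grand total N = 293.
Expected counts (row total × column total / N):
  Cat A, Store 1: 92×72/293 = 22.6075
  Cat A, Store 2: 92×96/293 = 30.1433
  Cat A, Store 3: 92×125/293 = 39.2491
  Cat B, Store 1: 49×72/293 = 12.0410
  Cat B, Store 2: 49×96/293 = 16.0546
  Cat B, Store 3: 49×125/293 = 20.9044
  Cat C, Store 1: 70×72/293 = 17.2014
  Cat C, Store 2: 70×96/293 = 22.9352
  Cat C, Store 3: 70×125/293 = 29.8635
  Cat D, Store 1: 82×72/293 = 20.1502
  Cat D, Store 2: 82×96/293 = 26.8669
  Cat D, Store 3: 82×125/293 = 34.9829
Contributions (O − E)²/E:
  (17 − 22.6075)²/22.6075 = 1.3909
  (34 − 30.1433)²/30.1433 = 0.4934
  (41 − 39.2491)²/39.2491 = 0.0781
  (6 − 12.0410)²/12.0410 = 3.0308
  (15 − 16.0546)²/16.0546 = 0.0693
  (28 − 20.9044)²/20.9044 = 2.4085
  (20 − 17.2014)²/17.2014 = 0.4553
  (7 − 22.9352)²/22.9352 = 11.0717
  (43 − 29.8635)²/29.8635 = 5.7785
  (29 − 20.1502)²/20.1502 = 3.8868
  (40 − 26.8669)²/26.8669 = 6.4197
  (13 − 34.9829)²/34.9829 = 13.8138
χ² = 1.3909 + 0.4934 + 0.0781 + 3.0308 + 0.0693 + 2.4085 + 0.4553 + 11.0717 + 5.7785 + 3.8868 + 6.4197 + 13.8138 = 48.897

48.897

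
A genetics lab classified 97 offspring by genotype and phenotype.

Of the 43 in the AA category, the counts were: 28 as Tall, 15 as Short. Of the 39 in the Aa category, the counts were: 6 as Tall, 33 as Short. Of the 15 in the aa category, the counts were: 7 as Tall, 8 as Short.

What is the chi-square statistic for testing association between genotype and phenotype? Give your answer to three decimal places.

Row totals: 43, 39, 15. Column totals: 41, 56. Grand total N = 97.
Expected counts (row total × column total / N):
  AA, Tall: 43×41/97 = 18.1753
  AA, Short: 43×56/97 = 24.8247
  Aa, Tall: 39×41/97 = 16.4845
  Aa, Short: 39×56/97 = 22.5155
  aa, Tall: 15×41/97 = 6.3402
  aa, Short: 15×56/97 = 8.6598
Contributions (O − E)²/E:
  (28 − 18.1753)²/18.1753 = 5.3108
  (15 − 24.8247)²/24.8247 = 3.8883
  (6 − 16.4845)²/16.4845 = 6.6684
  (33 − 22.5155)²/22.5155 = 4.8822
  (7 − 6.3402)²/6.3402 = 0.0687
  (8 − 8.6598)²/8.6598 = 0.0503
χ² = 5.3108 + 3.8883 + 6.6684 + 4.8822 + 0.0687 + 0.0503 = 20.869

20.869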